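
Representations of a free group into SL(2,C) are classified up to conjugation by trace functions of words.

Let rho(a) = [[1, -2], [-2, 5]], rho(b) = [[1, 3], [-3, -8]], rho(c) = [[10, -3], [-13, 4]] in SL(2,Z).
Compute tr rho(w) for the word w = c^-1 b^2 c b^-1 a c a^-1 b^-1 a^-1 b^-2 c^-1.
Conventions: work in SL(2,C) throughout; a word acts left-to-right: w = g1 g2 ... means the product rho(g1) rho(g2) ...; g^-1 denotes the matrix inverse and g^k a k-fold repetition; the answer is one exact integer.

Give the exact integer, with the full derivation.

-7730465502

rho(c^-1) = [[4, 3], [13, 10]]
... * rho(b) = [[1, 3], [-3, -8]]  ->  [[-5, -12], [-17, -41]]
... * rho(b) = [[1, 3], [-3, -8]]  ->  [[31, 81], [106, 277]]
... * rho(c) = [[10, -3], [-13, 4]]  ->  [[-743, 231], [-2541, 790]]
... * rho(b^-1) = [[-8, -3], [3, 1]]  ->  [[6637, 2460], [22698, 8413]]
... * rho(a) = [[1, -2], [-2, 5]]  ->  [[1717, -974], [5872, -3331]]
... * rho(c) = [[10, -3], [-13, 4]]  ->  [[29832, -9047], [102023, -30940]]
... * rho(a^-1) = [[5, 2], [2, 1]]  ->  [[131066, 50617], [448235, 173106]]
... * rho(b^-1) = [[-8, -3], [3, 1]]  ->  [[-896677, -342581], [-3066562, -1171599]]
... * rho(a^-1) = [[5, 2], [2, 1]]  ->  [[-5168547, -2135935], [-17676008, -7304723]]
... * rho(b^-1) = [[-8, -3], [3, 1]]  ->  [[34940571, 13369706], [119493895, 45723301]]
... * rho(b^-1) = [[-8, -3], [3, 1]]  ->  [[-239415450, -91452007], [-818781257, -312758384]]
... * rho(c^-1) = [[4, 3], [13, 10]]  ->  [[-2146537891, -1632766420], [-7340984020, -5583927611]]
tr = -2146537891 + -5583927611 = -7730465502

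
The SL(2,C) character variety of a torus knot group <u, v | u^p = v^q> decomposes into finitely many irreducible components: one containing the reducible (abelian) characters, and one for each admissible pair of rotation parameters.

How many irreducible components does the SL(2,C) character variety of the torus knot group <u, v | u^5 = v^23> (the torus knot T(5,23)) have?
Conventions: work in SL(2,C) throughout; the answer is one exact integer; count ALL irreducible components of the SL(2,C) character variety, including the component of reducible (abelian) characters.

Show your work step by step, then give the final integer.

45

In the torus knot group T(5,23), u^5 = v^23 is central, so an irreducible representation sends it to +I or -I (Schur).
This locks tr(u) to 2*cos(pi*alpha/5), alpha in 1..4, and tr(v) to 2*cos(pi*beta/23), beta in 1..22, on each component of irreducible characters.
u^5 = (-1)^alpha I and v^23 = (-1)^beta I must agree, so alpha and beta have equal parity.
Counting: 2 odd alphas x 11 odd betas + 2 even alphas x 11 even betas = 22 + 22 = 44.
components with irreducible characters: 44; plus the single component of reducible (abelian) characters: total 45.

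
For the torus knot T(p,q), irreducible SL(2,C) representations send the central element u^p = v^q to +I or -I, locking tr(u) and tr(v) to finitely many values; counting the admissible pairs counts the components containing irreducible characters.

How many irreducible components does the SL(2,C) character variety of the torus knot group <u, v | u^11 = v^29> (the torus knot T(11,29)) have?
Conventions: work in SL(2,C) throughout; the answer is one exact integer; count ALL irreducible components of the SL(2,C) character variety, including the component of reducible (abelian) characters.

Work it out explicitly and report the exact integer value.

For T(11,29): irreducibility forces the central element u^11 = v^29 to one of +I, -I.
This locks tr(u) to 2*cos(pi*alpha/11), alpha in 1..10, and tr(v) to 2*cos(pi*beta/29), beta in 1..28, on each component of irreducible characters.
u^11 = (-1)^alpha I and v^29 = (-1)^beta I must agree, so alpha and beta have equal parity.
count pairs: odd alpha (5 choices) x odd beta (14), plus even alpha (5) x even beta (14): 5*14 + 5*14 = 140.
components with irreducible characters: 140; plus the single component of reducible (abelian) characters: total 141.

141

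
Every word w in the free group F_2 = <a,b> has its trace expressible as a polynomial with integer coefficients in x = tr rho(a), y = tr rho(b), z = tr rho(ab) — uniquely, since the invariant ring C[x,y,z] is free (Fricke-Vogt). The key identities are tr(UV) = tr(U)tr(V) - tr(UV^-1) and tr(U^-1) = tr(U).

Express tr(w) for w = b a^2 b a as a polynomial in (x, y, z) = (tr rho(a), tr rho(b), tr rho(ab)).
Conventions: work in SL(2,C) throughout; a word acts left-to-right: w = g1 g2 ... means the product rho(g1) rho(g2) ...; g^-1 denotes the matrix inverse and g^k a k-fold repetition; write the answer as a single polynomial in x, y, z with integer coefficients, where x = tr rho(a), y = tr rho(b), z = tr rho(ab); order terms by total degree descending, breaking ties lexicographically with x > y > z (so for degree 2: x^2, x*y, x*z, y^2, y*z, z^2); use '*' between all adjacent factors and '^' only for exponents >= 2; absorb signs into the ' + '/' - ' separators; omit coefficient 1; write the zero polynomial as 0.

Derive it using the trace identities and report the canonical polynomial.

x*z^2 - y*z - x

trace(b a b a) = trace(a b)*trace(a b) - trace(1)   [split at a repeated a] = z^2 - 2
trace(b a b) = trace(b)*trace(a b) - trace(a)   [square of b] = y*z - x
trace(b a^2 b a) = trace(a)*trace(b a b a) - trace(b a b)   [square of a] = x*z^2 - y*z - x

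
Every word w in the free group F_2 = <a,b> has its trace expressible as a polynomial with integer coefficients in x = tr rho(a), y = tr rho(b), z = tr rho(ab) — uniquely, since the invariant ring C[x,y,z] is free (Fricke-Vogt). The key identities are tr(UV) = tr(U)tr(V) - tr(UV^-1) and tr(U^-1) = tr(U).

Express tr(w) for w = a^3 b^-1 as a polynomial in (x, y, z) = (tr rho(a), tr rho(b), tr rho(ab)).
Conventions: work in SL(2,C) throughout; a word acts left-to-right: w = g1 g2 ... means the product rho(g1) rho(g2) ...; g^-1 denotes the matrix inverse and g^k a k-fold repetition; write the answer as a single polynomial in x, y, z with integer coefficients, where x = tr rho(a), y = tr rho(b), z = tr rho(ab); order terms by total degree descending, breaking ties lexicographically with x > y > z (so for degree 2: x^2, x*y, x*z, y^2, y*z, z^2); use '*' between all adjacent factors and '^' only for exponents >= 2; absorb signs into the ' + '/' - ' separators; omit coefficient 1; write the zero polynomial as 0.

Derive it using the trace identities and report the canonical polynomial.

x^3*y - x^2*z - 2*x*y + z

tr(a^2) = tr(a) tr(a) - tr(1) = x^2 - 2
reduce: tr(a^3) = tr(a) tr(a^2) - tr(a) = x^3 - 3*x
tr(a b a) = tr(a) tr(b a) - tr(b) = x*z - y
so tr(a^3 b) = tr(a) tr(a b a) - tr(a b) = x^2*z - x*y - z
tr(a^3 b^-1) = tr(a^3) tr(b) - tr(a^3 b) = x^3*y - x^2*z - 2*x*y + z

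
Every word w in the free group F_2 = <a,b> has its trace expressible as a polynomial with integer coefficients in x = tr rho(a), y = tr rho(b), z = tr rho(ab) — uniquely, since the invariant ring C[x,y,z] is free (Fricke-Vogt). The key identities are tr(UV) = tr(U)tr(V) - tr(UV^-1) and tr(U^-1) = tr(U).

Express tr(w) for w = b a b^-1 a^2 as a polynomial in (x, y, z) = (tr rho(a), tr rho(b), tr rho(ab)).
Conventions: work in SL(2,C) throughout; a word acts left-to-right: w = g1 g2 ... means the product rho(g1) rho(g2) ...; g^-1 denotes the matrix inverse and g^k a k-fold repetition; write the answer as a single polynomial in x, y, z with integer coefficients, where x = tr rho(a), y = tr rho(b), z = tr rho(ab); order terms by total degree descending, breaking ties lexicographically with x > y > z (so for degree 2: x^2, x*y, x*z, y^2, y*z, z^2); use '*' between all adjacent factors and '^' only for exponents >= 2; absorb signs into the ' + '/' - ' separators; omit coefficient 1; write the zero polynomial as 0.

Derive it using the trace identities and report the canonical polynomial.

tr(a b a) = tr(a) tr(b a) - tr(b)   [square of a] = x*z - y
tr(a^2 b a) = tr(a) tr(a b a) - tr(a b)   [square of a] = x^2*z - x*y - z
tr(b a b a) = tr(b a) tr(b a) - tr(1)   [split at a repeated b] = z^2 - 2
tr(b a b) = tr(b) tr(a b) - tr(a)   [square of b] = y*z - x
tr(a^2 b a b) = tr(a) tr(b a b a) - tr(b a b)   [square of a] = x*z^2 - y*z - x
tr(b a b^-1 a^2) = tr(a^2 b a) tr(b) - tr(a^2 b a b)   [inverse elimination on b] = x^2*y*z - x*y^2 - x*z^2 + x

x^2*y*z - x*y^2 - x*z^2 + x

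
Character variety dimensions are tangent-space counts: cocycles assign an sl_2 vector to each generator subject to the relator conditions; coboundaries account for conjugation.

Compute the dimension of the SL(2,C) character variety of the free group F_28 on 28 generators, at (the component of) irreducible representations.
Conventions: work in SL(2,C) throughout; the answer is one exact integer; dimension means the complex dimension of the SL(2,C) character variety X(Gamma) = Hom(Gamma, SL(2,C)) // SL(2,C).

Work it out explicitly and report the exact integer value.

81

Gamma = F_28 has 28 generators and no relators.
A cocycle picks one sl_2 vector per generator freely, giving dim Z^1 = 3*28 = 84.
Irreducibility makes the coboundary map sl_2 -> Z^1 injective (trivial centralizer), so dim B^1 = 3.
dim H^1 = 84 - 3 = 81, which is dim X.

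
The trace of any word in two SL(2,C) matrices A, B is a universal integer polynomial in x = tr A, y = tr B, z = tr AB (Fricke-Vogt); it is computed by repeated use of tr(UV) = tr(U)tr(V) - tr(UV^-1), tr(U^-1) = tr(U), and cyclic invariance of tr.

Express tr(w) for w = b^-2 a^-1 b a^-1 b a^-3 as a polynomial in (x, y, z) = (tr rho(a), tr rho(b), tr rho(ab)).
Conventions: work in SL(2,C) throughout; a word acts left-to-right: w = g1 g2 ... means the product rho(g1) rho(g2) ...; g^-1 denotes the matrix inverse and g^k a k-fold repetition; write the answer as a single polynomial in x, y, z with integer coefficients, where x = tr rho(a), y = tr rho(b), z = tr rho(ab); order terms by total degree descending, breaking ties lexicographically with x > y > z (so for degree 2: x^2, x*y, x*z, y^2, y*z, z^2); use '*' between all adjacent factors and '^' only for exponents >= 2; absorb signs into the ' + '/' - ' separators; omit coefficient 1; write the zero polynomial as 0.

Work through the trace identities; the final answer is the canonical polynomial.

x^4*y^3*z - x^5*y^2 - x^3*y^4 - 2*x^3*y^2*z^2 + 2*x^4*y*z + x^2*y*z^3 + 4*x^3*y^2 - x^3*z^2 + x*y^4 + 2*x*y^2*z^2 - 7*x^2*y*z - y^3*z - y*z^3 + x^3 - 2*x*y^2 + 2*x*z^2 + 4*y*z - 3*x

reduce: tr(b^2) = tr(b)*tr(b) - tr(1)  (reduce the b square) = y^2 - 2
reduce: tr(b^2 a) = tr(b)*tr(a b) - tr(a)  (reduce the b square) = y*z - x
reduce: tr(b^2 a^-1) = tr(b^2)*tr(a) - tr(b^2 a)  (eliminate a^-1) = x*y^2 - y*z - x
reduce: tr(a^-1 b^2 a^-1) = tr(b^2 a^-1)*tr(a) - tr(b^2)  (eliminate a^-1) = x^2*y^2 - x*y*z - x^2 - y^2 + 2
reduce: tr(a^-1 b^2 a^-2) = tr(a^-1 b^2 a^-1)*tr(a) - tr(a^-1 b^2)  (eliminate a^-1) = x^3*y^2 - x^2*y*z - x^3 - 2*x*y^2 + y*z + 3*x
tr(b^3) = tr(b)*tr(b^2) - tr(b)  (reduce the b square) = y^3 - 3*y
reduce: tr(b^3 a) = tr(b)*tr(a b^2) - tr(a b)  (reduce the b square) = y^2*z - x*y - z
so tr(a^-1 b^3) = tr(b^3)*tr(a) - tr(b^3 a)  (eliminate a^-1) = x*y^3 - y^2*z - 2*x*y + z
tr(b^2 a^-2 b) = tr(a^-1 b^3)*tr(a) - tr(a^-1 b^3 a)  (eliminate a^-1) = x^2*y^3 - x*y^2*z - 2*x^2*y - y^3 + x*z + 3*y
tr(a b a b) = tr(b a)*tr(b a) - tr(1)  (split on b) = z^2 - 2
tr(a b a) = tr(a)*tr(b a) - tr(b)  (reduce the a square) = x*z - y
tr(b a b^2 a) = tr(b)*tr(a b a b) - tr(a b a)  (reduce the b square) = y*z^2 - x*z - y
tr(b a b^2 a^-1) = tr(b a b^2)*tr(a) - tr(b a b^2 a)  (eliminate a^-1) = x*y^2*z - x^2*y - y*z^2 + y
tr(b^2 a^-2 b a) = tr(b a b^2 a^-1)*tr(a) - tr(b a b^2)  (eliminate a^-1) = x^2*y^2*z - x^3*y - x*y*z^2 - y^2*z + 2*x*y + z
reduce: tr(a^-1 b^2 a^-2 b) = tr(b^2 a^-2 b)*tr(a) - tr(b^2 a^-2 b a)  (eliminate a^-1) = x^3*y^3 - 2*x^2*y^2*z - x^3*y - x*y^3 + x*y*z^2 + x^2*z + y^2*z + x*y - z
reduce: tr(a^-1 b^-1 a^-1 b^2 a^-1) = tr(a^-1 b^2 a^-2)*tr(b) - tr(a^-1 b^2 a^-2 b)  (eliminate b^-1) = x^2*y^2*z - x*y^3 - x*y*z^2 - x^2*z + 2*x*y + z
tr(b a^-1) = tr(b)*tr(a) - tr(b a)  (eliminate a^-1) = x*y - z
tr(a^2) = tr(a)*tr(a) - tr(1)  (reduce the a square) = x^2 - 2
tr(a b^2 a) = tr(b)*tr(a^2 b) - tr(a^2)  (reduce the b square) = x*y*z - x^2 - y^2 + 2
reduce: tr(b^-1 a b^2 a) = tr(a b^2 a)*tr(b) - tr(a b^2 a b)  (eliminate b^-1) = x*y^2*z - x^2*y - y^3 - y*z^2 + x*z + 3*y
so tr(b^2 a^-1 b^-1 a) = tr(b^-1 a b^2)*tr(a) - tr(b^-1 a b^2 a)  (eliminate a^-1) = -x*y^2*z + x^2*y + y^3 + y*z^2 - 3*y
so tr(a^-1 b^-1 a^-1 b^2) = tr(b^2 a^-1 b^-1)*tr(a) - tr(b^2 a^-1 b^-1 a)  (eliminate a^-1) = x*y^2*z - y^3 - y*z^2 - x*z + 3*y
tr(b^-1 a^-1 b^2 a^-3) = tr(a^-1 b^-1 a^-1 b^2 a^-1)*tr(a) - tr(a^-1 b^-1 a^-1 b^2)  (eliminate a^-1) = x^3*y^2*z - x^2*y^3 - x^2*y*z^2 - x^3*z - x*y^2*z + 2*x^2*y + y^3 + y*z^2 + 2*x*z - 3*y
tr(a^-1 b^2 a^-3) = tr(b^2 a^-3)*tr(a) - tr(b^2 a^-2)  (eliminate a^-1) = x^4*y^2 - x^3*y*z - x^4 - 3*x^2*y^2 + 2*x*y*z + 4*x^2 + y^2 - 2
so tr(b a^-3 b^-2 a^-1 b) = tr(b^-1 a^-1 b^2 a^-3)*tr(b) - tr(b^-1 a^-1 b^2 a^-3 b)  (eliminate b^-1) = x^3*y^3*z - x^4*y^2 - x^2*y^4 - x^2*y^2*z^2 - x*y^3*z + x^4 + 5*x^2*y^2 + y^4 + y^2*z^2 - 4*x^2 - 4*y^2 + 2
so tr(a^-1 b a b) = tr(b a b)*tr(a) - tr(b a b a)  (eliminate a^-1) = x*y*z - x^2 - z^2 + 2
tr(a b a^-2 b) = tr(a^-1 b a b)*tr(a) - tr(a^-1 b a b a)  (eliminate a^-1) = x^2*y*z - x^3 - x*z^2 - y*z + 3*x
tr(a^-2 b^-1 a b) = tr(a b a^-2)*tr(b) - tr(a b a^-2 b)  (eliminate b^-1) = -x^2*y*z + x^3 + x*y^2 + x*z^2 - 3*x
tr(b^-1 a b a) = tr(a b a)*tr(b) - tr(a b a b)  (eliminate b^-1) = x*y*z - y^2 - z^2 + 2
reduce: tr(a^-1 b^-1 a b) = tr(b^-1 a b)*tr(a) - tr(b^-1 a b a)  (eliminate a^-1) = -x*y*z + x^2 + y^2 + z^2 - 2
tr(a b a^-3 b^-1) = tr(a^-2 b^-1 a b)*tr(a) - tr(a^-2 b^-1 a b a)  (eliminate a^-1) = -x^3*y*z + x^4 + x^2*y^2 + x^2*z^2 + x*y*z - 4*x^2 - y^2 - z^2 + 2
so tr(a b a b a) = tr(a)*tr(b a b a) - tr(b a b)  (reduce the a square) = x*z^2 - y*z - x
tr(a b a b a b) = tr(b a b a)*tr(b a) - tr(a b)  (split on b) = z^3 - 3*z
tr(b^-1 a b a b a) = tr(a b a b a)*tr(b) - tr(a b a b a b)  (eliminate b^-1) = x*y*z^2 - y^2*z - z^3 - x*y + 3*z
so tr(a^-1 b^-1 a b a b) = tr(b^-1 a b a b)*tr(a) - tr(b^-1 a b a b a)  (eliminate a^-1) = -x*y*z^2 + x^2*z + y^2*z + z^3 - 3*z
tr(b^-1 a b a b a^-2) = tr(a^-1 b^-1 a b a b)*tr(a) - tr(a^-1 b^-1 a b a b a)  (eliminate a^-1) = -x^2*y*z^2 + x^3*z + x*y^2*z + x*z^3 - 4*x*z + y
so tr(b^-1 a b a b a^-3) = tr(b^-1 a b a b a^-2)*tr(a) - tr(b^-1 a b a b a^-1)  (eliminate a^-1) = -x^3*y*z^2 + x^4*z + x^2*y^2*z + x^2*z^3 + x*y*z^2 - 5*x^2*z - y^2*z - z^3 + x*y + 3*z
tr(b a b a^-3 b^-2 a) = tr(b^-1 a b a b a^-3)*tr(b) - tr(b^-1 a b a b a^-3 b)  (eliminate b^-1) = -x^3*y^2*z^2 + x^4*y*z + x^2*y^3*z + x^2*y*z^3 + x*y^2*z^2 - 6*x^2*y*z - y^3*z - y*z^3 + x^3 + x*y^2 + x*z^2 + 4*y*z - 3*x
tr(b a^-3 b^-2 a^-1 b a) = tr(b a b a^-3 b^-2)*tr(a) - tr(b a b a^-3 b^-2 a)  (eliminate a^-1) = x^3*y^2*z^2 - 2*x^4*y*z - x^2*y^3*z - x^2*y*z^3 + x^5 + x^3*y^2 + x^3*z^2 - x*y^2*z^2 + 7*x^2*y*z + y^3*z + y*z^3 - 5*x^3 - 2*x*y^2 - 2*x*z^2 - 4*y*z + 5*x
tr(b^-2 a^-1 b a^-1 b a^-3) = tr(b a^-3 b^-2 a^-1 b)*tr(a) - tr(b a^-3 b^-2 a^-1 b a)  (eliminate a^-1) = x^4*y^3*z - x^5*y^2 - x^3*y^4 - 2*x^3*y^2*z^2 + 2*x^4*y*z + x^2*y*z^3 + 4*x^3*y^2 - x^3*z^2 + x*y^4 + 2*x*y^2*z^2 - 7*x^2*y*z - y^3*z - y*z^3 + x^3 - 2*x*y^2 + 2*x*z^2 + 4*y*z - 3*x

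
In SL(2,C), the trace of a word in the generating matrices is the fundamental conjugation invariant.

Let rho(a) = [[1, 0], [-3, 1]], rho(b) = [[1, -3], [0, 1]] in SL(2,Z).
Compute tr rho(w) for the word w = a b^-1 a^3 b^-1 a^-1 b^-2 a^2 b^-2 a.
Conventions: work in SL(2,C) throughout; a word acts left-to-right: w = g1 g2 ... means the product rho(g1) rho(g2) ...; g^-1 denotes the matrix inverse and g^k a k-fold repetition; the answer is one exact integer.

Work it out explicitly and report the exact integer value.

rho(a) = [[1, 0], [-3, 1]]
... * rho(b^-1) = [[1, 3], [0, 1]]  ->  [[1, 3], [-3, -8]]
... * rho(a) = [[1, 0], [-3, 1]]  ->  [[-8, 3], [21, -8]]
... * rho(a) = [[1, 0], [-3, 1]]  ->  [[-17, 3], [45, -8]]
... * rho(a) = [[1, 0], [-3, 1]]  ->  [[-26, 3], [69, -8]]
... * rho(b^-1) = [[1, 3], [0, 1]]  ->  [[-26, -75], [69, 199]]
... * rho(a^-1) = [[1, 0], [3, 1]]  ->  [[-251, -75], [666, 199]]
... * rho(b^-1) = [[1, 3], [0, 1]]  ->  [[-251, -828], [666, 2197]]
... * rho(b^-1) = [[1, 3], [0, 1]]  ->  [[-251, -1581], [666, 4195]]
... * rho(a) = [[1, 0], [-3, 1]]  ->  [[4492, -1581], [-11919, 4195]]
... * rho(a) = [[1, 0], [-3, 1]]  ->  [[9235, -1581], [-24504, 4195]]
... * rho(b^-1) = [[1, 3], [0, 1]]  ->  [[9235, 26124], [-24504, -69317]]
... * rho(b^-1) = [[1, 3], [0, 1]]  ->  [[9235, 53829], [-24504, -142829]]
... * rho(a) = [[1, 0], [-3, 1]]  ->  [[-152252, 53829], [403983, -142829]]
tr = -152252 + -142829 = -295081

-295081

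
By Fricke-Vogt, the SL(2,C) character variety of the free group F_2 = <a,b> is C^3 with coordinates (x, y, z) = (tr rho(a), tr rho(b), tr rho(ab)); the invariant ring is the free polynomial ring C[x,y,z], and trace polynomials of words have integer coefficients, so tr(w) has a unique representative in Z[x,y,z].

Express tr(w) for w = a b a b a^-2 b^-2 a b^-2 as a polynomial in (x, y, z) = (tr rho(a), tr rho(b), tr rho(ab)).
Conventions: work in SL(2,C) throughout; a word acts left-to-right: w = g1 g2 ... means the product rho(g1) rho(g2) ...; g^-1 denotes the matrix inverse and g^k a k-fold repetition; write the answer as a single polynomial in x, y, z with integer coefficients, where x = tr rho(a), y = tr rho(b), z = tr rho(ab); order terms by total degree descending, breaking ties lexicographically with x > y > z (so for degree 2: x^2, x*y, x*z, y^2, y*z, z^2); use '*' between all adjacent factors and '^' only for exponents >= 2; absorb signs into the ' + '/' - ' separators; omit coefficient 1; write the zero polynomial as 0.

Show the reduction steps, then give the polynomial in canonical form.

trace(a b a) = trace(a)*trace(b a) - trace(b) = x*z - y
use: trace(a^2 b a) = trace(a)*trace(a b a) - trace(a b) = x^2*z - x*y - z
trace(b a b a) = trace(a b)*trace(a b) - trace(1) = z^2 - 2
use: trace(b a b) = trace(b)*trace(a b) - trace(a) = y*z - x
trace(b a b a^2) = trace(a)*trace(b a b a) - trace(b a b) = x*z^2 - y*z - x
apply: trace(a^2 b a b a) = trace(a)*trace(b a b a^2) - trace(b a b a) = x^2*z^2 - x*y*z - x^2 - z^2 + 2
trace(b a b a b a) = trace(a b)*trace(a b a b) - trace(a^-1 b^-1) = z^3 - 3*z
apply: trace(b a b a b) = trace(b)*trace(a b a b) - trace(a b a) = y*z^2 - x*z - y
trace(a^2 b a b a b) = trace(a)*trace(b a b a b a) - trace(b a b a b) = x*z^3 - y*z^2 - 2*x*z + y
apply: trace(b^-1 a^2 b a b a) = trace(a^2 b a b a)*trace(b) - trace(a^2 b a b a b) = x^2*y*z^2 - x*y^2*z - x*z^3 - x^2*y + 2*x*z + y
use: trace(a b a b a^-1 b^-1 a) = trace(b^-1 a^2 b a b)*trace(a) - trace(b^-1 a^2 b a b a) = -x^2*y*z^2 + x^3*z + x*y^2*z + x*z^3 - 3*x*z - y
use: trace(a b a b a b a b) = trace(a b a b a b)*trace(a b) - trace(b a b a) = z^4 - 4*z^2 + 2
trace(b^-1 a b a b a b a) = trace(a b a b a b a)*trace(b) - trace(a b a b a b a b) = x*y*z^3 - y^2*z^2 - z^4 - 2*x*y*z + y^2 + 4*z^2 - 2
apply: trace(a b a b a^-1 b^-1 a b) = trace(b^-1 a b a b a b)*trace(a) - trace(b^-1 a b a b a b a) = -x*y*z^3 + x^2*z^2 + y^2*z^2 + z^4 + x*y*z - x^2 - y^2 - 4*z^2 + 2
trace(b^-1 a b^-1 a b a b a^-1) = trace(a b a b a^-1 b^-1 a)*trace(b) - trace(a b a b a^-1 b^-1 a b) = -x^2*y^2*z^2 + x^3*y*z + x*y^3*z + 2*x*y*z^3 - x^2*z^2 - y^2*z^2 - z^4 - 4*x*y*z + x^2 + 4*z^2 - 2
use: trace(a b^-1 a b a) = trace(a b a^2)*trace(b) - trace(a b a^2 b) = x^2*y*z - x*y^2 - x*z^2 + x
trace(b^-1 a b a b a^-2 b^-1 a) = trace(b^-1 a b^-1 a b a b a^-1)*trace(a) - trace(b^-1 a b^-1 a b a b) = -x^3*y^2*z^2 + x^4*y*z + x^2*y^3*z + 2*x^2*y*z^3 - x^3*z^2 - x*y^2*z^2 - x*z^4 - 5*x^2*y*z + x^3 + x*y^2 + 5*x*z^2 - 3*x
use: trace(a b a b a^-2 b^-1 a) = trace(a^-1 b^-1 a^2 b a b)*trace(a) - trace(a^-1 b^-1 a^2 b a b a) = -x^3*y*z^2 + x^4*z + x^2*y^2*z + x^2*z^3 - 4*x^2*z + z
apply: trace(a b^-2 a b a b a^-2 b^-1) = trace(b^-1 a b a b a^-2 b^-1 a)*trace(b) - trace(b^-1 a b a b a^-2 b^-1 a b) = -x^3*y^3*z^2 + x^4*y^2*z + x^2*y^4*z + 2*x^2*y^2*z^3 - x*y^3*z^2 - x*y*z^4 - x^4*z - 6*x^2*y^2*z - x^2*z^3 + x^3*y + x*y^3 + 5*x*y*z^2 + 4*x^2*z - 3*x*y - z
apply: trace(a b a b a^-1 b) = trace(b a b a b)*trace(a) - trace(b a b a b a) = x*y*z^2 - x^2*z - z^3 - x*y + 3*z
trace(a b a b a^-1 b^-1) = trace(a b a b a^-1)*trace(b) - trace(a b a b a^-1 b) = -x*y*z^2 + x^2*z + y^2*z + z^3 - 3*z
trace(b^-2 a b a b a^-1) = trace(a b a b a^-1 b^-1)*trace(b) - trace(a b a b a^-1) = -x*y^2*z^2 + x^2*y*z + y^3*z + y*z^3 - 4*y*z + x
trace(a b a b a^-2 b^-2 a b^-2) = trace(a b^-2 a b a b a^-2 b^-1)*trace(b) - trace(a b^-2 a b a b a^-2) = -x^3*y^4*z^2 + x^4*y^3*z + x^2*y^5*z + 2*x^2*y^3*z^3 - x*y^4*z^2 - x*y^2*z^4 - x^4*y*z - 6*x^2*y^3*z - x^2*y*z^3 + x^3*y^2 + x*y^4 + 6*x*y^2*z^2 + 3*x^2*y*z - y^3*z - y*z^3 - 3*x*y^2 + 3*y*z - x

-x^3*y^4*z^2 + x^4*y^3*z + x^2*y^5*z + 2*x^2*y^3*z^3 - x*y^4*z^2 - x*y^2*z^4 - x^4*y*z - 6*x^2*y^3*z - x^2*y*z^3 + x^3*y^2 + x*y^4 + 6*x*y^2*z^2 + 3*x^2*y*z - y^3*z - y*z^3 - 3*x*y^2 + 3*y*z - x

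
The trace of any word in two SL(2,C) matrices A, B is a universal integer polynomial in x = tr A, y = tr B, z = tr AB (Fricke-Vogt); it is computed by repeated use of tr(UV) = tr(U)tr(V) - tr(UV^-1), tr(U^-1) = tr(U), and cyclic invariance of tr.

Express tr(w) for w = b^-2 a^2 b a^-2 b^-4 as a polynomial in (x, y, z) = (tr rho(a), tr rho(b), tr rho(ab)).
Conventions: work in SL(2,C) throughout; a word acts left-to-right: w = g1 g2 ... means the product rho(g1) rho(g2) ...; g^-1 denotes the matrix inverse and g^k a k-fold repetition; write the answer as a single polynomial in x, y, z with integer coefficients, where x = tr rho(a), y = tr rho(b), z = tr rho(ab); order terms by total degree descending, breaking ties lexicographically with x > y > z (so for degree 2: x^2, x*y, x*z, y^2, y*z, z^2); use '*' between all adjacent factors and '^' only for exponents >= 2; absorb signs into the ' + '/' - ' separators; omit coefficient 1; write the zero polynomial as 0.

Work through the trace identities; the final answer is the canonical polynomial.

-x^3*y^6*z + x^4*y^5 + x^2*y^7 + x^2*y^5*z^2 + 4*x^3*y^4*z - 4*x^4*y^3 - 8*x^2*y^5 - 4*x^2*y^3*z^2 - 3*x^3*y^2*z + 3*x^4*y + 19*x^2*y^3 + 3*x^2*y*z^2 + y^5 - 12*x^2*y - 5*y^3 + 5*y

use: trace(a^2) = trace(a) * trace(a) - trace(1) = x^2 - 2
apply: trace(a^2 b) = trace(a) * trace(b a) - trace(b) = x*z - y
use: trace(a^2 b^-1) = trace(a^2) * trace(b) - trace(a^2 b) = x^2*y - x*z - y
use: trace(a^2 b^-2) = trace(a^2 b^-1) * trace(b) - trace(a^2) = x^2*y^2 - x*y*z - x^2 - y^2 + 2
apply: trace(b^-3 a^2) = trace(a^2 b^-2) * trace(b) - trace(a^2 b^-1) = x^2*y^3 - x*y^2*z - 2*x^2*y - y^3 + x*z + 3*y
use: trace(a^2 b a) = trace(a) * trace(a b a) - trace(a b) = x^2*z - x*y - z
trace(b a b a) = trace(a b) * trace(a b) - trace(1)   [split at repeated a] = z^2 - 2
apply: trace(b a b) = trace(b) * trace(a b) - trace(a) = y*z - x
apply: trace(a^2 b a b) = trace(a) * trace(b a b a) - trace(b a b) = x*z^2 - y*z - x
trace(b^-1 a^2 b a) = trace(a^2 b a) * trace(b) - trace(a^2 b a b) = x^2*y*z - x*y^2 - x*z^2 + x
trace(b^-1 a^2 b a b^-1) = trace(b^-1 a^2 b a) * trace(b) - trace(b^-1 a^2 b a b) = x^2*y^2*z - x*y^3 - x*y*z^2 - x^2*z + 2*x*y + z
use: trace(b^-1 a^2 b a b^-2) = trace(b^-1 a^2 b a b^-1) * trace(b) - trace(b^-1 a^2 b a) = x^2*y^3*z - x*y^4 - x*y^2*z^2 - 2*x^2*y*z + 3*x*y^2 + x*z^2 + y*z - x
trace(b^-4 a^2 b a) = trace(b^-1 a^2 b a b^-2) * trace(b) - trace(b^-1 a^2 b a b^-1) = x^2*y^4*z - x*y^5 - x*y^3*z^2 - 3*x^2*y^2*z + 4*x*y^3 + 2*x*y*z^2 + x^2*z + y^2*z - 3*x*y - z
use: trace(b^-4 a^2 b a^-1) = trace(b^-4 a^2 b) * trace(a) - trace(b^-4 a^2 b a) = -x^2*y^4*z + x^3*y^3 + x*y^5 + x*y^3*z^2 + 2*x^2*y^2*z - 2*x^3*y - 5*x*y^3 - 2*x*y*z^2 - y^2*z + 6*x*y + z
trace(b^-1 a^2 b a^-1) = trace(b^-1 a^2 b) * trace(a) - trace(b^-1 a^2 b a) = -x^2*y*z + x^3 + x*y^2 + x*z^2 - 3*x
apply: trace(b^-2 a^2 b a^-1) = trace(b^-1 a^2 b a^-1) * trace(b) - trace(b^-1 a^2 b a^-1 b) = -x^2*y^2*z + x^3*y + x*y^3 + x*y*z^2 - 3*x*y - z
use: trace(b^-3 a^2 b a^-1) = trace(b^-2 a^2 b a^-1) * trace(b) - trace(b^-2 a^2 b a^-1 b) = -x^2*y^3*z + x^3*y^2 + x*y^4 + x*y^2*z^2 + x^2*y*z - x^3 - 4*x*y^2 - x*z^2 - y*z + 3*x
use: trace(b^-5 a^2 b a^-1) = trace(b^-4 a^2 b a^-1) * trace(b) - trace(b^-4 a^2 b a^-1 b) = -x^2*y^5*z + x^3*y^4 + x*y^6 + x*y^4*z^2 + 3*x^2*y^3*z - 3*x^3*y^2 - 6*x*y^4 - 3*x*y^2*z^2 - x^2*y*z - y^3*z + x^3 + 10*x*y^2 + x*z^2 + 2*y*z - 3*x
apply: trace(b^-4 a^2) = trace(a^2 b^-3) * trace(b) - trace(a^2 b^-2) = x^2*y^4 - x*y^3*z - 3*x^2*y^2 - y^4 + 2*x*y*z + x^2 + 4*y^2 - 2
trace(b^-2 a^2 b a^-2 b^-3) = trace(b^-5 a^2 b a^-1) * trace(a) - trace(b^-5 a^2 b) = -x^3*y^5*z + x^4*y^4 + x^2*y^6 + x^2*y^4*z^2 + 3*x^3*y^3*z - 3*x^4*y^2 - 7*x^2*y^4 - 3*x^2*y^2*z^2 - x^3*y*z + x^4 + 13*x^2*y^2 + x^2*z^2 + y^4 - 4*x^2 - 4*y^2 + 2
apply: trace(a^2 b a^-2 b^-1) = trace(b^-1 a^2 b a^-1) * trace(a) - trace(b^-1 a^2 b) = -x^3*y*z + x^4 + x^2*y^2 + x^2*z^2 - 4*x^2 + 2
trace(a^2 b a^-2 b^-2) = trace(a^2 b a^-2 b^-1) * trace(b) - trace(a^2 b a^-2) = -x^3*y^2*z + x^4*y + x^2*y^3 + x^2*y*z^2 - 4*x^2*y + y
trace(b^-1 a^2 b a^-2 b^-2) = trace(a^2 b a^-2 b^-2) * trace(b) - trace(a^2 b a^-2 b^-1) = -x^3*y^3*z + x^4*y^2 + x^2*y^4 + x^2*y^2*z^2 + x^3*y*z - x^4 - 5*x^2*y^2 - x^2*z^2 + 4*x^2 + y^2 - 2
trace(b^-2 a^2 b a^-2 b^-2) = trace(b^-1 a^2 b a^-2 b^-2) * trace(b) - trace(b^-1 a^2 b a^-2 b^-1) = -x^3*y^4*z + x^4*y^3 + x^2*y^5 + x^2*y^3*z^2 + 2*x^3*y^2*z - 2*x^4*y - 6*x^2*y^3 - 2*x^2*y*z^2 + 8*x^2*y + y^3 - 3*y
trace(b^-2 a^2 b a^-2 b^-4) = trace(b^-2 a^2 b a^-2 b^-3) * trace(b) - trace(b^-2 a^2 b a^-2 b^-2) = -x^3*y^6*z + x^4*y^5 + x^2*y^7 + x^2*y^5*z^2 + 4*x^3*y^4*z - 4*x^4*y^3 - 8*x^2*y^5 - 4*x^2*y^3*z^2 - 3*x^3*y^2*z + 3*x^4*y + 19*x^2*y^3 + 3*x^2*y*z^2 + y^5 - 12*x^2*y - 5*y^3 + 5*y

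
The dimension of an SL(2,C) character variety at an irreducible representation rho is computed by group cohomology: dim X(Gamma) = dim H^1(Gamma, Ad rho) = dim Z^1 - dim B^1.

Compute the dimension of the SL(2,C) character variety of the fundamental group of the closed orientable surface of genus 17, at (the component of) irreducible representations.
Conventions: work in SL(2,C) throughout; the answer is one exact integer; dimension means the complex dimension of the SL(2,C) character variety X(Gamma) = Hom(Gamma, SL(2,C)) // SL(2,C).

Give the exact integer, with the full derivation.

96

Gamma = pi_1(Sigma_17) = < a_1, b_1, ..., a_17, b_17 | prod [a_i, b_i] > has 2g = 34 generators and 1 relator.
Before the relator condition, cocycle space has dim 3*34 = 102.
H^2 = coker(d_2) is dual to H^0 = 0 at irreducible rho (Poincare duality), so d_2 is onto: dim Z^1 = 99.
dim B^1 = 3 (coboundaries, injective at irreducible rho).
dim X = dim H^1 = 99 - 3 = 96.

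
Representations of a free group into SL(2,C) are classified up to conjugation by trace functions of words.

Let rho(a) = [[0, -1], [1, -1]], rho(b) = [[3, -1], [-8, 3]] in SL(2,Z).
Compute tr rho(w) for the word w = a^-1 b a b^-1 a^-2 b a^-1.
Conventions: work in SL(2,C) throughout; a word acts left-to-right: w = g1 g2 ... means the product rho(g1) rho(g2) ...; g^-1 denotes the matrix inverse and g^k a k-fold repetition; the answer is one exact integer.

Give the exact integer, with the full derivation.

-286

rho(a^-1) = [[-1, 1], [-1, 0]]
... * rho(b) = [[3, -1], [-8, 3]]  ->  [[-11, 4], [-3, 1]]
... * rho(a) = [[0, -1], [1, -1]]  ->  [[4, 7], [1, 2]]
... * rho(b^-1) = [[3, 1], [8, 3]]  ->  [[68, 25], [19, 7]]
... * rho(a^-1) = [[-1, 1], [-1, 0]]  ->  [[-93, 68], [-26, 19]]
... * rho(a^-1) = [[-1, 1], [-1, 0]]  ->  [[25, -93], [7, -26]]
... * rho(b) = [[3, -1], [-8, 3]]  ->  [[819, -304], [229, -85]]
... * rho(a^-1) = [[-1, 1], [-1, 0]]  ->  [[-515, 819], [-144, 229]]
tr = -515 + 229 = -286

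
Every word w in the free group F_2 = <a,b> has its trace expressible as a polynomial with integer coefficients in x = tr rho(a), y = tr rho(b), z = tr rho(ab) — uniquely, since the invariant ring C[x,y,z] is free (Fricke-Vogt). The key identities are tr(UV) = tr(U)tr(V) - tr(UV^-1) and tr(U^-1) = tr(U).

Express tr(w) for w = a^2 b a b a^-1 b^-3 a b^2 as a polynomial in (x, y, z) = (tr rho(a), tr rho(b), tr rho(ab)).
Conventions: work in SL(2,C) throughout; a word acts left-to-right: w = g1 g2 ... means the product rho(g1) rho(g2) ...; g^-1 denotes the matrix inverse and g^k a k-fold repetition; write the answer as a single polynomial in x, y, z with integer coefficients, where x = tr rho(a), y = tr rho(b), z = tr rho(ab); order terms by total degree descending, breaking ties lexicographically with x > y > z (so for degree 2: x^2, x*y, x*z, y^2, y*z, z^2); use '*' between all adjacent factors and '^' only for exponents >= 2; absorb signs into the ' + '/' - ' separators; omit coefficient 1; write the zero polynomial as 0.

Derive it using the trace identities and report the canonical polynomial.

trace(b a b a) = trace(a b) * trace(a b) - trace(1) = z^2 - 2
trace(b a b) = trace(b) * trace(a b) - trace(a) = y*z - x
so trace(a^2 b a b) = trace(a) * trace(b a b a) - trace(b a b) = x*z^2 - y*z - x
reduce: trace(a b a) = trace(a) * trace(b a) - trace(b) = x*z - y
so trace(a^2 b a) = trace(a) * trace(a b a) - trace(a b) = x^2*z - x*y - z
trace(b^2 a^2 b a) = trace(b) * trace(a^2 b a b) - trace(a^2 b a) = x*y*z^2 - x^2*z - y^2*z + z
reduce: trace(a^2) = trace(a) * trace(a) - trace(1) = x^2 - 2
trace(b a^2 b) = trace(b) * trace(a^2 b) - trace(a^2) = x*y*z - x^2 - y^2 + 2
reduce: trace(b^2 a^2 b) = trace(b) * trace(b a^2 b) - trace(b a^2) = x*y^2*z - x^2*y - y^3 - x*z + 3*y
so trace(a b^2 a^2 b a) = trace(a) * trace(b^2 a^2 b a) - trace(b^2 a^2 b) = x^2*y*z^2 - x^3*z - 2*x*y^2*z + x^2*y + y^3 + 2*x*z - 3*y
reduce: trace(a b a b a b) = trace(a b) * trace(a b a b) - trace(a^-1 b^-1) = z^3 - 3*z
trace(b a b a b^2 a) = trace(b) * trace(a b a b a b) - trace(a b a b a) = y*z^3 - x*z^2 - 2*y*z + x
so trace(a b a b^2) = trace(b) * trace(a b a b) - trace(a b a) = y*z^2 - x*z - y
trace(b a b a b^2) = trace(b) * trace(a b a b^2) - trace(a b a b) = y^2*z^2 - x*y*z - y^2 - z^2 + 2
trace(a b^2 a^2 b a b) = trace(a) * trace(b a b a b^2 a) - trace(b a b a b^2) = x*y*z^3 - x^2*z^2 - y^2*z^2 - x*y*z + x^2 + y^2 + z^2 - 2
reduce: trace(b^-1 a b^2 a^2 b a) = trace(a b^2 a^2 b a) * trace(b) - trace(a b^2 a^2 b a b) = x^2*y^2*z^2 - x^3*y*z - 2*x*y^3*z - x*y*z^3 + x^2*y^2 + x^2*z^2 + y^4 + y^2*z^2 + 3*x*y*z - x^2 - 4*y^2 - z^2 + 2
so trace(b^-2 a b^2 a^2 b a) = trace(b^-1 a b^2 a^2 b a) * trace(b) - trace(b^-1 a b^2 a^2 b a b) = x^2*y^3*z^2 - x^3*y^2*z - 2*x*y^4*z - x*y^2*z^3 + x^2*y^3 + y^5 + y^3*z^2 + x^3*z + 5*x*y^2*z - 2*x^2*y - 5*y^3 - y*z^2 - 2*x*z + 5*y
trace(b^2 a^2 b a b) = trace(b) * trace(b a^2 b a b) - trace(b a^2 b a) = x*y^2*z^2 - x^2*y*z - y^3*z - x*z^2 + 2*y*z + x
trace(a b^2 a^2 b a b a) = trace(a) * trace(b^2 a^2 b a b a) - trace(b^2 a^2 b a b) = x^2*y*z^3 - x^3*z^2 - 2*x*y^2*z^2 + y^3*z + x^3 + x*y^2 + 2*x*z^2 - 2*y*z - 3*x
trace(a b a b a b a b) = trace(a b a b) * trace(a b a b) - trace(1) = z^4 - 4*z^2 + 2
reduce: trace(a b a b a b a) = trace(a) * trace(b a b a b a) - trace(b a b a b) = x*z^3 - y*z^2 - 2*x*z + y
trace(b a b a b a b^2 a) = trace(b) * trace(a b a b a b a b) - trace(a b a b a b a) = y*z^4 - x*z^3 - 3*y*z^2 + 2*x*z + y
so trace(b a b a b a b^2) = trace(b) * trace(a b a b a b^2) - trace(a b a b a b) = y^2*z^3 - x*y*z^2 - 2*y^2*z - z^3 + x*y + 3*z
reduce: trace(a b^2 a^2 b a b a b) = trace(a) * trace(b a b a b a b^2 a) - trace(b a b a b a b^2) = x*y*z^4 - x^2*z^3 - y^2*z^3 - 2*x*y*z^2 + 2*x^2*z + 2*y^2*z + z^3 - 3*z
so trace(a b^2 a^2 b a b a b^-1) = trace(a b^2 a^2 b a b a) * trace(b) - trace(a b^2 a^2 b a b a b) = x^2*y^2*z^3 - x^3*y*z^2 - 2*x*y^3*z^2 - x*y*z^4 + x^2*z^3 + y^4*z + y^2*z^3 + x^3*y + x*y^3 + 4*x*y*z^2 - 2*x^2*z - 4*y^2*z - z^3 - 3*x*y + 3*z
so trace(b^-2 a b^2 a^2 b a b a) = trace(a b^2 a^2 b a b a b^-1) * trace(b) - trace(a b^2 a^2 b a b a) = x^2*y^3*z^3 - x^3*y^2*z^2 - 2*x*y^4*z^2 - x*y^2*z^4 + y^5*z + y^3*z^3 + x^3*y^2 + x^3*z^2 + x*y^4 + 6*x*y^2*z^2 - 2*x^2*y*z - 5*y^3*z - y*z^3 - x^3 - 4*x*y^2 - 2*x*z^2 + 5*y*z + 3*x
trace(b^-3 a b^2 a^2 b a b a) = trace(b^-2 a b^2 a^2 b a b a) * trace(b) - trace(b^-2 a b^2 a^2 b a b a b) = x^2*y^4*z^3 - x^3*y^3*z^2 - 2*x*y^5*z^2 - x*y^3*z^4 - x^2*y^2*z^3 + y^6*z + y^4*z^3 + x^3*y^3 + 2*x^3*y*z^2 + x*y^5 + 8*x*y^3*z^2 + x*y*z^4 - 2*x^2*y^2*z - x^2*z^3 - 6*y^4*z - 2*y^2*z^3 - 2*x^3*y - 5*x*y^3 - 6*x*y*z^2 + 2*x^2*z + 9*y^2*z + z^3 + 6*x*y - 3*z
so trace(a^2 b a b a^-1 b^-3 a b^2) = trace(b^-3 a b^2 a^2 b a b) * trace(a) - trace(b^-3 a b^2 a^2 b a b a) = -x^2*y^4*z^3 + 2*x^3*y^3*z^2 + 2*x*y^5*z^2 + x*y^3*z^4 - x^4*y^2*z - 2*x^2*y^4*z - y^6*z - y^4*z^3 - 2*x^3*y*z^2 - 7*x*y^3*z^2 - x*y*z^4 + x^4*z + 7*x^2*y^2*z + x^2*z^3 + 6*y^4*z + 2*y^2*z^3 + 5*x*y*z^2 - 4*x^2*z - 9*y^2*z - z^3 - x*y + 3*z

-x^2*y^4*z^3 + 2*x^3*y^3*z^2 + 2*x*y^5*z^2 + x*y^3*z^4 - x^4*y^2*z - 2*x^2*y^4*z - y^6*z - y^4*z^3 - 2*x^3*y*z^2 - 7*x*y^3*z^2 - x*y*z^4 + x^4*z + 7*x^2*y^2*z + x^2*z^3 + 6*y^4*z + 2*y^2*z^3 + 5*x*y*z^2 - 4*x^2*z - 9*y^2*z - z^3 - x*y + 3*z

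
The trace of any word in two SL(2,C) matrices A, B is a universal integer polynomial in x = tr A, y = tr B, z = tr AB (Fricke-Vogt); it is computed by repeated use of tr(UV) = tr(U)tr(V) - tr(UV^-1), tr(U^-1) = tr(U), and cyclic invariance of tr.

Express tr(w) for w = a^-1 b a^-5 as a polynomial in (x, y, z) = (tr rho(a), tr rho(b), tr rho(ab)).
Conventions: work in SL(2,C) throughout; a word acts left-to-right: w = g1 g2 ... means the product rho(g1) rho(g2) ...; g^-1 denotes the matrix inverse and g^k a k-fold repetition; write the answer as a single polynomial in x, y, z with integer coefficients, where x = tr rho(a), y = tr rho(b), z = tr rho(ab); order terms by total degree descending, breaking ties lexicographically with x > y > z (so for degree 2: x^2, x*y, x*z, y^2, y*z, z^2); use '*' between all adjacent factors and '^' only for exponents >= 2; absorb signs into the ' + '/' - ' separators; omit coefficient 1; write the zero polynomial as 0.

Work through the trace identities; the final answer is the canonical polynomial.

x^6*y - x^5*z - 5*x^4*y + 4*x^3*z + 6*x^2*y - 3*x*z - y

next, trace(b a^-1) = trace(b) * trace(a) - trace(b a) = x*y - z
next, trace(b a^-2) = trace(b a^-1) * trace(a) - trace(b) = x^2*y - x*z - y
trace(b a^-3) = trace(b a^-2) * trace(a) - trace(b a^-1) = x^3*y - x^2*z - 2*x*y + z
and trace(a^-3 b a^-1) = trace(b a^-3) * trace(a) - trace(b a^-2) = x^4*y - x^3*z - 3*x^2*y + 2*x*z + y
trace(a^-3 b a^-2) = trace(a^-3 b a^-1) * trace(a) - trace(a^-3 b) = x^5*y - x^4*z - 4*x^3*y + 3*x^2*z + 3*x*y - z
and trace(a^-1 b a^-5) = trace(a^-3 b a^-2) * trace(a) - trace(a^-3 b a^-1) = x^6*y - x^5*z - 5*x^4*y + 4*x^3*z + 6*x^2*y - 3*x*z - y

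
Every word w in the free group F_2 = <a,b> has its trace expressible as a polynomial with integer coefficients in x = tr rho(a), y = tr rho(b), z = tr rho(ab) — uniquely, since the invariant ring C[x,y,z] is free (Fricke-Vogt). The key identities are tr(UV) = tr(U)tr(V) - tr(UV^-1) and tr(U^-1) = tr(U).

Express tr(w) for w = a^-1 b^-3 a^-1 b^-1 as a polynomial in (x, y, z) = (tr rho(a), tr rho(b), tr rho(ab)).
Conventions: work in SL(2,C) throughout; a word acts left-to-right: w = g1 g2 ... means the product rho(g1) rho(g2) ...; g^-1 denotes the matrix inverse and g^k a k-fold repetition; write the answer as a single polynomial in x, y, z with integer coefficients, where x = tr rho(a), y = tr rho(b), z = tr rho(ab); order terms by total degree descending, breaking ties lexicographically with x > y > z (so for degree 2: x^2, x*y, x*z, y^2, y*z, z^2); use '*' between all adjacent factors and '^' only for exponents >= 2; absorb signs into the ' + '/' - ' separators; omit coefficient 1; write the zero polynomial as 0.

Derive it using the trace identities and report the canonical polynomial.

tr(b^-1) = tr(b) = y
next, tr(b^-1 a) = tr(a)*tr(b) - tr(a b)  (eliminate b^-1) = x*y - z
tr(b^-1 a^-1) = tr(b^-1)*tr(a) - tr(b^-1 a)  (eliminate a^-1) = z
tr(b^-2 a^-1) = tr(b^-1 a^-1)*tr(b) - tr(b^-1 a^-1 b)  (eliminate b^-1) = y*z - x
and tr(a^-1 b^-3) = tr(b^-2 a^-1)*tr(b) - tr(b^-2 a^-1 b)  (eliminate b^-1) = y^2*z - x*y - z
tr(b^-3 a^-1 b^-1) = tr(a^-1 b^-3)*tr(b) - tr(a^-1 b^-2)  (eliminate b^-1) = y^3*z - x*y^2 - 2*y*z + x
next, tr(a b^-2) = tr(a b^-1)*tr(b) - tr(a)  (eliminate b^-1) = x*y^2 - y*z - x
next, tr(b^-1 a b^-2) = tr(a b^-2)*tr(b) - tr(a b^-1)  (eliminate b^-1) = x*y^3 - y^2*z - 2*x*y + z
tr(a^2) = tr(a)*tr(a) - tr(1)  (reduce the a square) = x^2 - 2
next, tr(a^2 b) = tr(a)*tr(b a) - tr(b)  (reduce the a square) = x*z - y
next, tr(a b^-1 a) = tr(a^2)*tr(b) - tr(a^2 b)  (eliminate b^-1) = x^2*y - x*z - y
and tr(a b a b) = tr(a b)*tr(a b) - tr(1)  (split on a) = z^2 - 2
tr(a b^-1 a b) = tr(a b a)*tr(b) - tr(a b a b)  (eliminate b^-1) = x*y*z - y^2 - z^2 + 2
tr(b^-1 a b^-1 a) = tr(a b^-1 a)*tr(b) - tr(a b^-1 a b)  (eliminate b^-1) = x^2*y^2 - 2*x*y*z + z^2 - 2
next, tr(b^-1 a b^-2 a) = tr(b^-1 a b^-1 a)*tr(b) - tr(b^-1 a b^-1 a b)  (eliminate b^-1) = x^2*y^3 - 2*x*y^2*z - x^2*y + y*z^2 + x*z - y
tr(b^-1 a^-1 b^-1 a b^-1) = tr(b^-1 a b^-2)*tr(a) - tr(b^-1 a b^-2 a)  (eliminate a^-1) = x*y^2*z - x^2*y - y*z^2 + y
tr(a^-1 b a b) = tr(b a b)*tr(a) - tr(b a b a)  (eliminate a^-1) = x*y*z - x^2 - z^2 + 2
tr(a b^-1 a^-1 b) = tr(a^-1 b a)*tr(b) - tr(a^-1 b a b)  (eliminate b^-1) = -x*y*z + x^2 + y^2 + z^2 - 2
tr(b^-1 a^-1 b^-1 a) = tr(a b^-1 a^-1)*tr(b) - tr(a b^-1 a^-1 b)  (eliminate b^-1) = x*y*z - x^2 - z^2 + 2
tr(b^-3 a^-1 b^-1 a) = tr(b^-1 a^-1 b^-1 a b^-1)*tr(b) - tr(b^-1 a^-1 b^-1 a)  (eliminate b^-1) = x*y^3*z - x^2*y^2 - y^2*z^2 - x*y*z + x^2 + y^2 + z^2 - 2
and tr(a^-1 b^-3 a^-1 b^-1) = tr(b^-3 a^-1 b^-1)*tr(a) - tr(b^-3 a^-1 b^-1 a)  (eliminate a^-1) = y^2*z^2 - x*y*z - y^2 - z^2 + 2

y^2*z^2 - x*y*z - y^2 - z^2 + 2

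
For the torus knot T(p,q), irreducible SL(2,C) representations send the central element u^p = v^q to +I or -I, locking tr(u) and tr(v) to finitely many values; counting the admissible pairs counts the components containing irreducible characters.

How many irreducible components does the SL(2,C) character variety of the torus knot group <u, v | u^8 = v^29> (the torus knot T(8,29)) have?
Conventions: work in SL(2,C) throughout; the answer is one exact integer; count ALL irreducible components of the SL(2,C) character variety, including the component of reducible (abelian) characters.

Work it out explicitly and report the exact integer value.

Gamma = < u, v | u^8 = v^29 > (torus knot T(8,29)); the central element u^8 = v^29 acts as +I or -I in any irreducible SL(2,C) representation.
So on each irreducible component the traces are pinned: tr(u) = 2*cos(pi*alpha/8) with 1 <= alpha <= 7, tr(v) = 2*cos(pi*beta/29) with 1 <= beta <= 28.
Consistency of u^8 = (-1)^alpha I with v^29 = (-1)^beta I forces alpha = beta (mod 2).
count pairs: odd alpha (4 choices) x odd beta (14), plus even alpha (3) x even beta (14): 4*14 + 3*14 = 98.
Total: 98 irreducible-character components + 1 reducible (abelian) component = 99.

99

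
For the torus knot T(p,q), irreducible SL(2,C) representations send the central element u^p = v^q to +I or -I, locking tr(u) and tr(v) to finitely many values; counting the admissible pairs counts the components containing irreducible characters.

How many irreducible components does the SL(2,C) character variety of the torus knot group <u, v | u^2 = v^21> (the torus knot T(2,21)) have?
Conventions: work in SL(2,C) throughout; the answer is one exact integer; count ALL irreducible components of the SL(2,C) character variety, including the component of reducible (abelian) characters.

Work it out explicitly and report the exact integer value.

11

For T(2,21): irreducibility forces the central element u^2 = v^21 to one of +I, -I.
So on each irreducible component the traces are pinned: tr(u) = 2*cos(pi*alpha/2) with 1 <= alpha <= 1, tr(v) = 2*cos(pi*beta/21) with 1 <= beta <= 20.
u^2 = (-1)^alpha I and v^21 = (-1)^beta I must agree, so alpha and beta have equal parity.
count pairs: odd alpha (1 choices) x odd beta (10), plus even alpha (0) x even beta (10): 1*10 + 0*10 = 10.
That is 10 components of irreducible characters, and with the reducible (abelian) component the total is 11.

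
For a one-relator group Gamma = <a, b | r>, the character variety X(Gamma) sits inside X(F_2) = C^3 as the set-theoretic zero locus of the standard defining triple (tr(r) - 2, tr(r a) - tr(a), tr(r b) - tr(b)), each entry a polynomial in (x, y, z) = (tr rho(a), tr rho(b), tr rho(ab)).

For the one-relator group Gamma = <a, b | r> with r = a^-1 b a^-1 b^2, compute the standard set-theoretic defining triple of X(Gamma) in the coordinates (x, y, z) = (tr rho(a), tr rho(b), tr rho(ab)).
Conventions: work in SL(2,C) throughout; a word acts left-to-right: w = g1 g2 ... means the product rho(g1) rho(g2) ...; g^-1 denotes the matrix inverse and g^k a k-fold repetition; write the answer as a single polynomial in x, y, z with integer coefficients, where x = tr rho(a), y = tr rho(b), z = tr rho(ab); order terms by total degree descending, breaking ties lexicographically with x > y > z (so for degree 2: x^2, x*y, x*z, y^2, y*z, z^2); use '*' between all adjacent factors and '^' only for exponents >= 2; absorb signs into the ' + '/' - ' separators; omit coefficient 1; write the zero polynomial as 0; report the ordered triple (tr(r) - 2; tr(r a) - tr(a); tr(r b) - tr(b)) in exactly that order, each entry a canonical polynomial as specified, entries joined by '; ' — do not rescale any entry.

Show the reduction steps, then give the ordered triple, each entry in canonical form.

x^2*y^3 - 2*x*y^2*z - x^2*y + y*z^2 + x*z - y - 2; x*y^3 - y^2*z - 2*x*y - x + z; x^2*y^4 - 2*x*y^3*z - 2*x^2*y^2 + y^2*z^2 + 3*x*y*z - y^2 - z^2 - y + 2

tr(b^2) = tr(b) * tr(b) - tr(1) = y^2 - 2
tr(b^3) = tr(b) * tr(b^2) - tr(b) = y^3 - 3*y
tr(a b^2) = tr(b) * tr(a b) - tr(a) = y*z - x
tr(b^3 a) = tr(b) * tr(a b^2) - tr(a b) = y^2*z - x*y - z
tr(b a^-1 b^2) = tr(b^3) * tr(a) - tr(b^3 a) = x*y^3 - y^2*z - 2*x*y + z
tr(a b a b) = tr(b a) * tr(b a) - tr(1)   [split at repeated b] = z^2 - 2
tr(a b a) = tr(a) * tr(b a) - tr(b) = x*z - y
tr(b^2 a b a) = tr(b) * tr(a b a b) - tr(a b a) = y*z^2 - x*z - y
tr(b a^-1 b^2 a) = tr(b^2 a b) * tr(a) - tr(b^2 a b a) = x*y^2*z - x^2*y - y*z^2 + y
tr(a^-1 b a^-1 b^2) = tr(b a^-1 b^2) * tr(a) - tr(b a^-1 b^2 a) = x^2*y^3 - 2*x*y^2*z - x^2*y + y*z^2 + x*z - y
tr(b^4) = tr(b) * tr(b^3) - tr(b^2) = y^4 - 4*y^2 + 2
tr(b^4 a) = tr(b) * tr(a b^3) - tr(a b^2) = y^3*z - x*y^2 - 2*y*z + x
tr(b^3 a^-1 b) = tr(b^4) * tr(a) - tr(b^4 a) = x*y^4 - y^3*z - 3*x*y^2 + 2*y*z + x
tr(b a b^3 a) = tr(b) * tr(a b a b^2) - tr(a b a b) = y^2*z^2 - x*y*z - y^2 - z^2 + 2
tr(b^3 a^-1 b a) = tr(b a b^3) * tr(a) - tr(b a b^3 a) = x*y^3*z - x^2*y^2 - y^2*z^2 - x*y*z + x^2 + y^2 + z^2 - 2
tr(a^-1 b a^-1 b^3) = tr(b^3 a^-1 b) * tr(a) - tr(b^3 a^-1 b a) = x^2*y^4 - 2*x*y^3*z - 2*x^2*y^2 + y^2*z^2 + 3*x*y*z - y^2 - z^2 + 2
assemble the triple (tr(r) - 2; tr(r a) - x; tr(r b) - y)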